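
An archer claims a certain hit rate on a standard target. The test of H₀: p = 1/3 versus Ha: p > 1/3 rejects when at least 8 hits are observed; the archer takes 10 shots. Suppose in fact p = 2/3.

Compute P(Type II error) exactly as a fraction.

13795/19683

A Type II error is failing to reject when Ha holds: with p = 2/3, β = P(K ≤ 7).
Equivalently, β = 1 − P(K ≥ 8) = 13795/19683.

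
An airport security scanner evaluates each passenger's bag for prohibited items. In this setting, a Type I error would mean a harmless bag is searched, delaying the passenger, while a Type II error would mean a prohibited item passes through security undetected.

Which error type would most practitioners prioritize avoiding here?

The Type II consequence (a prohibited item passes through security undetected) is more severe than the Type I consequence (a harmless bag is searched, delaying the passenger).

Type II error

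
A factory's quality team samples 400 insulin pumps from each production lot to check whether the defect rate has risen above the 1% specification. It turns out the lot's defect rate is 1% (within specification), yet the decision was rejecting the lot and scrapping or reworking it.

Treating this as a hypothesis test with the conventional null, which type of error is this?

Type I error

The null hypothesis here is that the lot's defect rate is 1% (within specification).
'Rejecting the lot and scrapping or reworking it' corresponds to rejecting H₀.
H₀ was rejected but H₀ is true — a Type I error (false positive).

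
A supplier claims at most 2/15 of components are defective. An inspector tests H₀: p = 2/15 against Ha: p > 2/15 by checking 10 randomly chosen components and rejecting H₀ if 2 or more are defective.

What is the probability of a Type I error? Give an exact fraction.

α = P(reject H₀ | H₀ true) = P(X ≥ 2 | p = 2/15), X ~ Binomial(10, 2/15).
Computing the lower-tail complement: 1 − 116649493103/192216796875 = 75567303772/192216796875.

75567303772/192216796875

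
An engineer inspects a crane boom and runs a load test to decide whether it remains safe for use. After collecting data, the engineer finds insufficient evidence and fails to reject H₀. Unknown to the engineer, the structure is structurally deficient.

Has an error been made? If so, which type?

Type II error

The conventional null hypothesis here is that the structure meets the required load capacity (safe).
H₀ was not rejected, but H₀ is actually false.
Failing to reject a false null hypothesis is a Type II error (false negative).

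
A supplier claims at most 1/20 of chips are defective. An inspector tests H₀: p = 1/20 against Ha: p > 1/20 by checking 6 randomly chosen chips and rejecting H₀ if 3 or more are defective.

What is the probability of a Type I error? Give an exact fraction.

The significance level is the probability, assuming p = 1/20, of seeing 3 or more defectives in 6 draws.
Computing the lower-tail complement: 1 − 6385729/6400000 = 14271/6400000.

14271/6400000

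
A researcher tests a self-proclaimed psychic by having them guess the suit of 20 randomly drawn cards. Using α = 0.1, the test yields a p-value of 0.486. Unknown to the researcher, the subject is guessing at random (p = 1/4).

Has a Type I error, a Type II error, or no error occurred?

No error — this is a correct decision.

The conventional null hypothesis is that the subject is guessing at random (p = 1/4).
Since p = 0.486 ≥ α = 0.1, H₀ is not rejected.
H₀ is true (actually the subject is guessing at random (p = 1/4)).
The decision matches the true state — no error.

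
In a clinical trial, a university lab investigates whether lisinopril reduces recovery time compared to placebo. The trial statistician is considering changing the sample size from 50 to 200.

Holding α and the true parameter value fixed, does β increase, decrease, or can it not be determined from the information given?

Increasing n separates the H₀ and Ha sampling distributions, so under Ha fewer outcomes land in the acceptance region.

It decreases.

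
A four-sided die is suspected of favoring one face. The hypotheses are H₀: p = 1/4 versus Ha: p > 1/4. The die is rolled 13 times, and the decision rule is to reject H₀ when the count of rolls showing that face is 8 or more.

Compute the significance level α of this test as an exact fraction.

Under H₀, Y ~ Binomial(13, 1/4), and α = P(Y ≥ 8).
Adding the binomial terms for j = 8 through 13 with p = 1/4 yields 23695/4194304.

23695/4194304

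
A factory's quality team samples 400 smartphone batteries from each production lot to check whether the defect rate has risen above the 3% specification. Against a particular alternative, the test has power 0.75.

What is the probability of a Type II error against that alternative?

0.25

Power = 1 − β, so β = 1 − 0.75 = 0.25.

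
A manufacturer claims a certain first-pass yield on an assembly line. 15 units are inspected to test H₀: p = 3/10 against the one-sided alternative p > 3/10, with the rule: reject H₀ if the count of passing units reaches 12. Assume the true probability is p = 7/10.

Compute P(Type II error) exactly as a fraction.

Under the alternative p = 7/10, S ~ Binomial(15, 7/10); β is the probability the test does not reject, P(S < 12).
Summing C(15,j)·(7/10)^j·(3/10)^{15-j} for j = 0..11 gives 87891509014119/125000000000000.

87891509014119/125000000000000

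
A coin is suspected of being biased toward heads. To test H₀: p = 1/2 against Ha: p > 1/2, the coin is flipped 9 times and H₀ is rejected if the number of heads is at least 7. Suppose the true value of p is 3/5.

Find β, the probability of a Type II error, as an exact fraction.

β = P(fail to reject H₀ | Ha true) = P(K ≤ 6 | p = 3/5), K ~ Binomial(9, 3/5).
Equivalently, β = 1 − P(K ≥ 7) = 1500416/1953125.

1500416/1953125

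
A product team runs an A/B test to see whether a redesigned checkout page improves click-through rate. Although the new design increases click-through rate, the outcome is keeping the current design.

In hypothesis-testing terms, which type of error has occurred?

Type II error

The null hypothesis here is that the new design has no effect on click-through rate.
'Keeping the current design' corresponds to failing to reject H₀.
H₀ was not rejected but H₀ is false — a Type II error (false negative).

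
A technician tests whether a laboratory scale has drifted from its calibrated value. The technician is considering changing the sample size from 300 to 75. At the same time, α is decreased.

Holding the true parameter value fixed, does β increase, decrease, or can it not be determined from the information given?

It increases.

A smaller sample increases the standard error, so the sampling distributions under H₀ and Ha overlap more. Lowering α raises the bar for rejection; under Ha, the test now fails to reject on outcomes it previously would have rejected. Both changes push β in the same direction.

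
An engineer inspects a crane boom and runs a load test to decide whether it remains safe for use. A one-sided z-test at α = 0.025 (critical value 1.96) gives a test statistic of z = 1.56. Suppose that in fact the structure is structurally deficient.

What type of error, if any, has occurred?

The conventional null hypothesis is that the structure meets the required load capacity (safe).
Since z = 1.56 ≤ z* = 1.96, H₀ is not rejected.
H₀ is false (actually the structure is structurally deficient).
Failing to reject a false H₀ is a Type II error.

Type II error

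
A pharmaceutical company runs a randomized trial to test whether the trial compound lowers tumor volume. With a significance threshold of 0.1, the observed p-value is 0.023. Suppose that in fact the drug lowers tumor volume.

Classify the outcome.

The conventional null hypothesis is that the drug has no effect on tumor volume.
Since p = 0.023 < α = 0.1, H₀ is rejected.
H₀ is false (actually the drug lowers tumor volume).
The decision matches the true state — no error.

No error (correct decision).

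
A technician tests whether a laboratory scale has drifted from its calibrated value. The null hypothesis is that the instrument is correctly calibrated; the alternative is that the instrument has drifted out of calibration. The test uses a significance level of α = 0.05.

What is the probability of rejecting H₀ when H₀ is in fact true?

0.05

The significance level α is, by definition, the probability of a Type I error — P(reject H₀ | H₀ true).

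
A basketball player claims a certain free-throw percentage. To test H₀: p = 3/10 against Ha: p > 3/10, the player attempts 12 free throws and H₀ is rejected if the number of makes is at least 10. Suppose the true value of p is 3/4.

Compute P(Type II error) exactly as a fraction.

Under the alternative p = 3/4, X ~ Binomial(12, 3/4); β is the probability the test does not reject, P(X < 10).
Equivalently, β = 1 − P(X ≥ 10) = 10222777/16777216.

10222777/16777216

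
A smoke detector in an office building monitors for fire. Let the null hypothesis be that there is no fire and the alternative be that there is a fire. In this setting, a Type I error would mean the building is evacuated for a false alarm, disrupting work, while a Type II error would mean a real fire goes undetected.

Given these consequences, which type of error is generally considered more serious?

Type II error

The Type II consequence (a real fire goes undetected) is more severe than the Type I consequence (the building is evacuated for a false alarm, disrupting work).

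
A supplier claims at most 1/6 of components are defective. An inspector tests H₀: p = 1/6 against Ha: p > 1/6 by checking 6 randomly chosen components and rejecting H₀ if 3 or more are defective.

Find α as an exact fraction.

Under H₀, X ~ Binomial(6, 1/6); the Type I error rate is P(X ≥ 3).
Via the complement, α = 1 − Σ_{j=0}^{2} C(6,j)(1/6)^j(5/6)^{6-j} = 1453/23328.

1453/23328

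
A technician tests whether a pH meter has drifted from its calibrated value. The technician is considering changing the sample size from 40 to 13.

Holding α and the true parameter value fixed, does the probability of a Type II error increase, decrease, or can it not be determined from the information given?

It increases.

Reducing n widens both sampling distributions, so the test has less ability to distinguish Ha from H₀.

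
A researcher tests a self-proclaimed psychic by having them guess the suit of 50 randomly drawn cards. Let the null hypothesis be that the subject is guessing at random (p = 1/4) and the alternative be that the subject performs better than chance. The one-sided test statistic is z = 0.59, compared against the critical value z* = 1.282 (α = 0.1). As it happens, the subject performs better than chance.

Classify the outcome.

Since z = 0.59 ≤ z* = 1.282, H₀ is not rejected.
H₀ is false (actually the subject performs better than chance).
Failing to reject a false H₀ is a Type II error.

Type II error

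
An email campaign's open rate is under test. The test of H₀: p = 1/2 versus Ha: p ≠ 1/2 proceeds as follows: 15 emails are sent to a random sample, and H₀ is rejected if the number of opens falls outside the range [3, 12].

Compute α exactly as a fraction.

The significance level is the null-hypothesis probability of the rejection region {≤2} ∪ {≥13}.
By symmetry, α = 2·P(K ≤ 2) = 2·(1 + 15 + 105)/32768 = 242/32768 = 121/16384.

121/16384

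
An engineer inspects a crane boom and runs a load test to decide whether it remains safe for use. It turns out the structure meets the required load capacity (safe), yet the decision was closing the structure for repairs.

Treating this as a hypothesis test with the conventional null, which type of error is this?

The null hypothesis here is that the structure meets the required load capacity (safe).
'Closing the structure for repairs' corresponds to rejecting H₀.
H₀ was rejected but H₀ is true — a Type I error (false positive).

Type I error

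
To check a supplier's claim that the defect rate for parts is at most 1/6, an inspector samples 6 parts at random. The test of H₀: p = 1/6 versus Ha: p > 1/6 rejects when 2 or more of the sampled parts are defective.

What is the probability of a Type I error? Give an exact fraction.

Under H₀, X ~ Binomial(6, 1/6); the Type I error rate is P(X ≥ 2).
Via the complement, α = 1 − Σ_{j=0}^{1} C(6,j)(1/6)^j(5/6)^{6-j} = 12281/46656.

12281/46656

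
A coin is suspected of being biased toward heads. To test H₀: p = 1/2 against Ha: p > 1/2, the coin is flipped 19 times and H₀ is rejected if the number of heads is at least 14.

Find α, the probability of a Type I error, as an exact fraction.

2083/65536

α = P(reject H₀ | H₀ true) = P(K ≥ 14 | p = 1/2), with K ~ Binomial(19, 1/2).
Summing the upper tail: (11628 + 3876 + 969 + 171 + 19 + 1) / 2^19 = 16664/524288 = 2083/65536.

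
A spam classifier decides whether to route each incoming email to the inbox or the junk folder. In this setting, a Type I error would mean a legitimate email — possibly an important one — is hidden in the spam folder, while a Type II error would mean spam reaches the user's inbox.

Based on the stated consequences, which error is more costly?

Type I error

The Type I consequence (a legitimate email — possibly an important one — is hidden in the spam folder) is more severe than the Type II consequence (spam reaches the user's inbox).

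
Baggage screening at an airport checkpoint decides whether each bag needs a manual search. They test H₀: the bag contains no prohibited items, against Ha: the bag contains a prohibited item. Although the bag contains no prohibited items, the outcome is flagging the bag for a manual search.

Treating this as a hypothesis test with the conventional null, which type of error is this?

Type I error

'Flagging the bag for a manual search' corresponds to rejecting H₀.
H₀ was rejected but H₀ is true — a Type I error (false positive).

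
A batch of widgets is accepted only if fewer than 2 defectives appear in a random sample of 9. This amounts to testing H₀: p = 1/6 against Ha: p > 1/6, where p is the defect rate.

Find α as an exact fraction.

2304473/5038848

The significance level is the probability, assuming p = 1/6, of seeing 2 or more defectives in 9 draws.
α = 1 − P(K ≤ 1) = 1 − 2734375/5038848 = 2304473/5038848.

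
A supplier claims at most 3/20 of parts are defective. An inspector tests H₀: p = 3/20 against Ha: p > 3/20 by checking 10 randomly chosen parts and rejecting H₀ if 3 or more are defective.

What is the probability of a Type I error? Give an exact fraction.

460297010259/2560000000000

α = P(reject H₀ | H₀ true) = P(K ≥ 3 | p = 3/20), K ~ Binomial(10, 3/20).
Computing the lower-tail complement: 1 − 2099702989741/2560000000000 = 460297010259/2560000000000.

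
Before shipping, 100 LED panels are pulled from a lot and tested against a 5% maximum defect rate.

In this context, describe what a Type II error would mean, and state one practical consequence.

A Type II error would mean concluding that the lot's defect rate is 5% (within specification) (or at least failing to establish that the lot's defect rate exceeds 5%) when in fact the lot's defect rate exceeds 5%. Consequence: a defective lot is shipped to customers.

With the conventional null hypothesis that the lot's defect rate is 5% (within specification):
A Type II error is failing to reject H₀ when H₀ is false.
Here that means accepting the lot and shipping it when actually the lot's defect rate exceeds 5%.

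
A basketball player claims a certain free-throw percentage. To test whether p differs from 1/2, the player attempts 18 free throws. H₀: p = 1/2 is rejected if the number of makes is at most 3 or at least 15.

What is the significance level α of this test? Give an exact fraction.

Under H₀, Y ~ Binomial(18, 1/2); α is the probability of landing in either tail, P(Y ≤ 3) + P(Y ≥ 15).
Each tail has probability (1 + 18 + 153 + 816)/262144; doubling gives α = 1976/262144 = 247/32768.

247/32768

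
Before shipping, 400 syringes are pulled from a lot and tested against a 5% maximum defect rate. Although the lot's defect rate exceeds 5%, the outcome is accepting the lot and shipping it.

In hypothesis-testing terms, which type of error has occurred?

Type II error

The null hypothesis here is that the lot's defect rate is 5% (within specification).
'Accepting the lot and shipping it' corresponds to failing to reject H₀.
H₀ was not rejected but H₀ is false — a Type II error (false negative).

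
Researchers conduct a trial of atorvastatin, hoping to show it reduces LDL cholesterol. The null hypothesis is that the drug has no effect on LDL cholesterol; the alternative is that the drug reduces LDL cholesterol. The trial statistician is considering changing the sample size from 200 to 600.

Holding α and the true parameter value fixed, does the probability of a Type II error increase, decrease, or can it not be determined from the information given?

It decreases.

More data shrinks sampling variability; the test statistic under Ha concentrates further from the null value, making rejection more likely.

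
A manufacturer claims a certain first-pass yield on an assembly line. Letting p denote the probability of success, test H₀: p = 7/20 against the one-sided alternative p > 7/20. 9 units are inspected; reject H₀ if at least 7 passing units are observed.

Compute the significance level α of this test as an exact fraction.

715658867/64000000000

The Type I error probability is α = P(X ≥ 7) computed under H₀, where X ~ Binomial(9, 7/20).
Summing C(9,j)(7/20)^j(13/20)^{9−j} for j = 7,…,9 gives 715658867/64000000000.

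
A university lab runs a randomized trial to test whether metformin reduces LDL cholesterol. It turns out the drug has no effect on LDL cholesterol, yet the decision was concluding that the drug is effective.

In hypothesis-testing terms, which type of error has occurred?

Type I error

The null hypothesis here is that the drug has no effect on LDL cholesterol.
'Concluding that the drug is effective' corresponds to rejecting H₀.
H₀ was rejected but H₀ is true — a Type I error (false positive).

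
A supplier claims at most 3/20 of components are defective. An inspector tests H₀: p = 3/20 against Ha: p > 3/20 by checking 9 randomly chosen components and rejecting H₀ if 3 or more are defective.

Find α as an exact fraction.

Under H₀, Y ~ Binomial(9, 3/20); the Type I error rate is P(Y ≥ 3).
Via the complement, α = 1 − Σ_{j=0}^{2} C(9,j)(3/20)^j(17/20)^{9-j} = 4507308909/32000000000.

4507308909/32000000000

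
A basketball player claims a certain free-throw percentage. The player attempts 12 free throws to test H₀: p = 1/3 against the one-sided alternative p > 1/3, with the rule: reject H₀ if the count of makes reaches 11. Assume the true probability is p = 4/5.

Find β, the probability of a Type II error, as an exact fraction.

177031761/244140625

β = P(fail to reject H₀ | Ha true) = P(Y ≤ 10 | p = 4/5), Y ~ Binomial(12, 4/5).
Equivalently, β = 1 − P(Y ≥ 11) = 177031761/244140625.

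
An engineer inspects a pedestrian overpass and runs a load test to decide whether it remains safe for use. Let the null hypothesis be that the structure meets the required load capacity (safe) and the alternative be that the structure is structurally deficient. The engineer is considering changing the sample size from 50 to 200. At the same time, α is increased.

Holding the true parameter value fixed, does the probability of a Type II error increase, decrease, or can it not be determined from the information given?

It decreases.

More data shrinks sampling variability; the test statistic under Ha concentrates further from the null value, making rejection more likely. A larger α widens the rejection region, so when the alternative is true more outcomes lead to rejection — failing to reject becomes less likely. Both changes push β in the same direction.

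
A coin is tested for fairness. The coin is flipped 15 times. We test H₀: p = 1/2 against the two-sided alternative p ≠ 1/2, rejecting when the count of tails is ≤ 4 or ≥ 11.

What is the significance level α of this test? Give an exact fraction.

1941/16384

Under H₀, S ~ Binomial(15, 1/2); α is the probability of landing in either tail, P(S ≤ 4) + P(S ≥ 11).
The two tails are symmetric, so α = 2·(1 + 15 + 105 + 455 + 1365)/2^15 = 3882/32768 = 1941/16384.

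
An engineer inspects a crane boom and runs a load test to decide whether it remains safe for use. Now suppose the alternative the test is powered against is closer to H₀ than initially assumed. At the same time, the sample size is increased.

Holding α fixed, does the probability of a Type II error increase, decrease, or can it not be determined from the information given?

The first change alone would make β increase; the second alone would make β decrease. Which effect dominates depends on the magnitudes, which are not given.

Cannot be determined from the information given.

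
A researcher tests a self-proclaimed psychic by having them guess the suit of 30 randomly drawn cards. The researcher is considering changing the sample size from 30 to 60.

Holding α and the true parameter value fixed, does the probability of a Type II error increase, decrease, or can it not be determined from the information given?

It decreases.

Increasing n separates the H₀ and Ha sampling distributions, so under Ha fewer outcomes land in the acceptance region.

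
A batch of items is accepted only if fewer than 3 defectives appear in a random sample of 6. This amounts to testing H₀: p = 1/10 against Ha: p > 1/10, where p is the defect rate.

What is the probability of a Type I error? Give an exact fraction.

317/20000

α = P(reject H₀ | H₀ true) = P(X ≥ 3 | p = 1/10), X ~ Binomial(6, 1/10).
α = 1 − P(X ≤ 2) = 1 − 19683/20000 = 317/20000.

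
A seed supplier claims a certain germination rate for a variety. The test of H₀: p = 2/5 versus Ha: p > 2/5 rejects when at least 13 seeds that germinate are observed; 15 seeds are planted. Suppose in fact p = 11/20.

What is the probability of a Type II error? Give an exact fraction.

Under the alternative p = 11/20, X ~ Binomial(15, 11/20); β is the probability the test does not reject, P(X < 13).
Adding the binomial probabilities P(X=0)+…+P(X=12) at p = 11/20 gives 32418940857512713659/32768000000000000000.

32418940857512713659/32768000000000000000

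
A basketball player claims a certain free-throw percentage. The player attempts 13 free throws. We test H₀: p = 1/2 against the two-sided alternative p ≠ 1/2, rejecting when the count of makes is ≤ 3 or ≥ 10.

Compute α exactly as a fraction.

189/2048

α = P(K ≤ 3 or K ≥ 10 | p = 1/2), K ~ Binomial(13, 1/2).
The two tails are symmetric, so α = 2·(1 + 13 + 78 + 286)/2^13 = 756/8192 = 189/2048.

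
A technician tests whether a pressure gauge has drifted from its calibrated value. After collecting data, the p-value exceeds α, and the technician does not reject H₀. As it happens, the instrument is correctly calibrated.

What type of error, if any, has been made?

The conventional null hypothesis here is that the instrument is correctly calibrated.
The test retained a true H₀ — the decision matches the true state.

Neither — the decision is correct.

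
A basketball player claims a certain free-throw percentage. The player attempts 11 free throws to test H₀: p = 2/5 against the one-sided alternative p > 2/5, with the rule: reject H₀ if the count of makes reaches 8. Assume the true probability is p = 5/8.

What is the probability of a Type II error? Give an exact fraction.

A Type II error is failing to reject when Ha holds: with p = 5/8, β = P(X ≤ 7).
Adding the binomial probabilities P(X=0)+…+P(X=7) at p = 5/8 gives 688976199/1073741824.

688976199/1073741824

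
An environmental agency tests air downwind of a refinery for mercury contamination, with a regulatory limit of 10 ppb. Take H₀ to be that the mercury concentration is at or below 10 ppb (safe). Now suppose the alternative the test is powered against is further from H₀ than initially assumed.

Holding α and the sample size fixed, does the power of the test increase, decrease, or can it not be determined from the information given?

A larger true effect moves the Ha sampling distribution further from the H₀ critical value, making rejection more likely when Ha is true.
Since power = 1 − β and β decreases, power increases.

It increases.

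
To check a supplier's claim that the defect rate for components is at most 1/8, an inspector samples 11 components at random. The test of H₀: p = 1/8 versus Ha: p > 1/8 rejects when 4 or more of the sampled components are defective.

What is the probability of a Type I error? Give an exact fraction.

41842445/1073741824

α = P(reject H₀ | H₀ true) = P(S ≥ 4 | p = 1/8), S ~ Binomial(11, 1/8).
Computing the lower-tail complement: 1 − 1031899379/1073741824 = 41842445/1073741824.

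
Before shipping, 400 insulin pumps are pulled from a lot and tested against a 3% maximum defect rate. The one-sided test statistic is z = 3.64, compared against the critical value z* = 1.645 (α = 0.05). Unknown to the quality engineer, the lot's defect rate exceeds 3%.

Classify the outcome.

The conventional null hypothesis is that the lot's defect rate is 3% (within specification).
Since z = 3.64 > z* = 1.645, H₀ is rejected.
H₀ is false (actually the lot's defect rate exceeds 3%).
The decision matches the true state — no error.

No error (correct decision).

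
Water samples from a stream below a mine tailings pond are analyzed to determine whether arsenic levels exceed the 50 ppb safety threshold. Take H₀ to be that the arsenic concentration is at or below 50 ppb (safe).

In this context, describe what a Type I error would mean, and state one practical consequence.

A Type I error would mean concluding that the arsenic concentration exceeds 50 ppb when in fact the arsenic concentration is at or below 50 ppb (safe). Consequence: a clean site is subjected to costly and unnecessary remediation.

A Type I error is rejecting H₀ when H₀ is true.
Here that means declaring the site contaminated and ordering remediation when actually the arsenic concentration is at or below 50 ppb (safe).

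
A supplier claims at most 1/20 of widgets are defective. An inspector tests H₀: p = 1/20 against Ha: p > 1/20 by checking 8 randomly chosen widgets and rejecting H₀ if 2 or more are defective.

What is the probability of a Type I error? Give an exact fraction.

1465463047/25600000000

The significance level is the probability, assuming p = 1/20, of seeing 2 or more defectives in 8 draws.
Via the complement, α = 1 − Σ_{j=0}^{1} C(8,j)(1/20)^j(19/20)^{8-j} = 1465463047/25600000000.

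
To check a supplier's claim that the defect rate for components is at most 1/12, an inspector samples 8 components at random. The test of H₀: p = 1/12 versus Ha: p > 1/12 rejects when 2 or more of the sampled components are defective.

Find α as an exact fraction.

The significance level is the probability, assuming p = 1/12, of seeing 2 or more defectives in 8 draws.
α = 1 − P(X ≤ 1) = 1 − 370256249/429981696 = 59725447/429981696.

59725447/429981696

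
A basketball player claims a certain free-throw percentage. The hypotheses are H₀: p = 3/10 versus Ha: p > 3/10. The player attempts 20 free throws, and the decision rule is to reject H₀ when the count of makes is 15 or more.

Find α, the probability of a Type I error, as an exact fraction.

α = P(reject H₀ | H₀ true) = P(K ≥ 15 | p = 3/10), with K ~ Binomial(20, 3/10).
Summing C(20,j)(3/10)^j(7/10)^{20−j} for j = 15,…,20 gives 1073500548839793/25000000000000000000.

1073500548839793/25000000000000000000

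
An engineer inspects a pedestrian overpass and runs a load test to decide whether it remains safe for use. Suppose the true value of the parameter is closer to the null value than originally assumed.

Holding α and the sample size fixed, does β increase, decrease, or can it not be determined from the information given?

It increases.

A smaller departure from H₀ means the test statistic under Ha is distributed closer to where it would be under H₀; rejection becomes less likely.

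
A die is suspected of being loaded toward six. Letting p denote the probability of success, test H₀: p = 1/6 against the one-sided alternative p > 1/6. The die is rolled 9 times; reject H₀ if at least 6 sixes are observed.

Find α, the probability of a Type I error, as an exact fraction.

5723/5038848

The Type I error probability is α = P(Y ≥ 6) computed under H₀, where Y ~ Binomial(9, 1/6).
Adding the binomial terms for j = 6 through 9 with p = 1/6 yields 5723/5038848.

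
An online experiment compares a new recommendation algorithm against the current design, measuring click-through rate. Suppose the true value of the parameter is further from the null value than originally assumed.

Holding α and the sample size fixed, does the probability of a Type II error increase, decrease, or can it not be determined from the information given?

The further the true parameter sits from the null value, the more of the Ha sampling distribution falls in the rejection region.

It decreases.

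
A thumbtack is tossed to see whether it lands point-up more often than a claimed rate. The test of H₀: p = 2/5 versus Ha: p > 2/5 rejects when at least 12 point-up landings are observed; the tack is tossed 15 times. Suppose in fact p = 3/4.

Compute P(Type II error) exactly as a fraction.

144609703/268435456

β = P(fail to reject H₀ | Ha true) = P(X ≤ 11 | p = 3/4), X ~ Binomial(15, 3/4).
Adding the binomial probabilities P(X=0)+…+P(X=11) at p = 3/4 gives 144609703/268435456.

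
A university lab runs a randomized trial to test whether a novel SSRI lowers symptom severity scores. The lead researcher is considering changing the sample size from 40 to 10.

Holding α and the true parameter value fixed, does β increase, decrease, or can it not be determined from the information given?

It increases.

With less data the test statistic is noisier; under Ha, more outcomes land inside the acceptance region.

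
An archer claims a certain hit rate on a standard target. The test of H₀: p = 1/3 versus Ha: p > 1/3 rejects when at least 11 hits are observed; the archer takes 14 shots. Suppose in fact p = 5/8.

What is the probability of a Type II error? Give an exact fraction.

1830419739927/2199023255552

Under the alternative p = 5/8, K ~ Binomial(14, 5/8); β is the probability the test does not reject, P(K < 11).
Equivalently, β = 1 − P(K ≥ 11) = 1830419739927/2199023255552.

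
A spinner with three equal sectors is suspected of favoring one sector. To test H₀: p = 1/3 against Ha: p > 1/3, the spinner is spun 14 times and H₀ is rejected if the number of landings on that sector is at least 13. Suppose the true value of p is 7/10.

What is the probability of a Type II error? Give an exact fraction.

A Type II error is failing to reject when Ha holds: with p = 7/10, β = P(S ≤ 12).
Equivalently, β = 1 − P(S ≥ 13) = 95252438490057/100000000000000.

95252438490057/100000000000000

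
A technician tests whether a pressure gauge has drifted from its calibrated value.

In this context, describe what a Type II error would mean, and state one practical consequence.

A Type II error would mean concluding that the instrument is correctly calibrated (or at least failing to establish that the instrument has drifted out of calibration) when in fact the instrument has drifted out of calibration. Consequence: an out-of-calibration instrument continues producing bad measurements.

With the conventional null hypothesis that the instrument is correctly calibrated:
A Type II error is failing to reject H₀ when H₀ is false.
Here that means leaving the instrument in service when actually the instrument has drifted out of calibration.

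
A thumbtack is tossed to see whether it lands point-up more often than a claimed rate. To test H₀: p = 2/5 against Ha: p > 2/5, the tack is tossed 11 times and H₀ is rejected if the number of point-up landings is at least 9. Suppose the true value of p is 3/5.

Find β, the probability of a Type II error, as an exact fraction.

8604328/9765625

β = P(fail to reject H₀ | Ha true) = P(S ≤ 8 | p = 3/5), S ~ Binomial(11, 3/5).
Adding the binomial probabilities P(S=0)+…+P(S=8) at p = 3/5 gives 8604328/9765625.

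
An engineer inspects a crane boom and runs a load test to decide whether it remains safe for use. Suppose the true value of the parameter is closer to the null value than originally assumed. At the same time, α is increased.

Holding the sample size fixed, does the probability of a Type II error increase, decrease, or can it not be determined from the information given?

The first change alone would make β increase; the second alone would make β decrease. Which effect dominates depends on the magnitudes, which are not given.

Cannot be determined from the information given.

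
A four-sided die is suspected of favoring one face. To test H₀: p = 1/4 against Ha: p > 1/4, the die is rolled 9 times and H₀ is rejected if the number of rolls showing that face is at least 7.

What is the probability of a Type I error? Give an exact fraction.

The Type I error probability is α = P(Y ≥ 7) computed under H₀, where Y ~ Binomial(9, 1/4).
Summing C(9,j)(1/4)^j(3/4)^{9−j} for j = 7,…,9 gives 11/8192.

11/8192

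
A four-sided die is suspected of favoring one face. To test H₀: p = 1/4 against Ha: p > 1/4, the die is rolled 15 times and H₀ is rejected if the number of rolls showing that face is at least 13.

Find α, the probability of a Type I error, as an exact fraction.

991/1073741824

Under H₀, S ~ Binomial(15, 1/4), and α = P(S ≥ 13).
P(S ≥ 13) = Σ_{j=13}^{15} C(15,j)·(1/4)^j·(3/4)^{15-j} = 991/1073741824.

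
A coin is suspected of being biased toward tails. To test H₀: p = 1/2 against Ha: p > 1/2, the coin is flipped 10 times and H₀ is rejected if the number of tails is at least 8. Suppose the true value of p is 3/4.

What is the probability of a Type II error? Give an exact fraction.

124363/262144

β = P(fail to reject H₀ | Ha true) = P(X ≤ 7 | p = 3/4), X ~ Binomial(10, 3/4).
Summing C(10,j)·(3/4)^j·(1/4)^{10-j} for j = 0..7 gives 124363/262144.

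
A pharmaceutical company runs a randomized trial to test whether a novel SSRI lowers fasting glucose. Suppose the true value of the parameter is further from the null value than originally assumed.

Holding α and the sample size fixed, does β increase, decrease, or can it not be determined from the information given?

A larger true effect moves the Ha sampling distribution further from the H₀ critical value, making rejection more likely when Ha is true.

It decreases.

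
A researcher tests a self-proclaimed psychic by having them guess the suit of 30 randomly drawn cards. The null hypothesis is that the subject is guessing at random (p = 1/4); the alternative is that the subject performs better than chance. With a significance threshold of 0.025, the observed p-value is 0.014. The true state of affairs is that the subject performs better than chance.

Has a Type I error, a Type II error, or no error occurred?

Since p = 0.014 < α = 0.025, H₀ is rejected.
H₀ is false (actually the subject performs better than chance).
The decision matches the true state — no error.

No error (correct decision).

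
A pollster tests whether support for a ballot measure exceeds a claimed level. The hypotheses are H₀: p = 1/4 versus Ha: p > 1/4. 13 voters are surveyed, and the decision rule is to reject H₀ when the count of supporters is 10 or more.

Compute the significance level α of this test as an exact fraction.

529/4194304

Under H₀, K ~ Binomial(13, 1/4), and α = P(K ≥ 10).
Summing C(13,j)(1/4)^j(3/4)^{13−j} for j = 10,…,13 gives 529/4194304.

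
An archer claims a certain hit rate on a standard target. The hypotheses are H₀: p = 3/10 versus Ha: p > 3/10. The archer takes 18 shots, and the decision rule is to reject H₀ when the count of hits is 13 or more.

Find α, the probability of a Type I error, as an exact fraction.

33635315945421/125000000000000000

The Type I error probability is α = P(Y ≥ 13) computed under H₀, where Y ~ Binomial(18, 3/10).
P(Y ≥ 13) = Σ_{j=13}^{18} C(18,j)·(3/10)^j·(7/10)^{18-j} = 33635315945421/125000000000000000.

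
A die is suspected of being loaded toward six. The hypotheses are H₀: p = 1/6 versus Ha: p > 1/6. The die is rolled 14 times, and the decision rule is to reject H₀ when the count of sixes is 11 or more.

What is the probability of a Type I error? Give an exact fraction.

23923/39182082048

α = P(reject H₀ | H₀ true) = P(Y ≥ 11 | p = 1/6), with Y ~ Binomial(14, 1/6).
Adding the binomial terms for j = 11 through 14 with p = 1/6 yields 23923/39182082048.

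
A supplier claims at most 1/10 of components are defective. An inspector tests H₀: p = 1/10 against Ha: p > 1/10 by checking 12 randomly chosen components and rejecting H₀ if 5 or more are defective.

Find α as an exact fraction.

432934327/100000000000

The significance level is the probability, assuming p = 1/10, of seeing 5 or more defectives in 12 draws.
Computing the lower-tail complement: 1 − 99567065673/100000000000 = 432934327/100000000000.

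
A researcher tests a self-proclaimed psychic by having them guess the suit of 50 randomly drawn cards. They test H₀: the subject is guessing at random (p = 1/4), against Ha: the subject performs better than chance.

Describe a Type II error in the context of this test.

A Type II error would mean concluding that the subject is guessing at random (p = 1/4) (or at least failing to establish that the subject performs better than chance) when in fact the subject performs better than chance.

A Type II error is failing to reject H₀ when H₀ is false.
Here that means concluding there is no evidence of ability when actually the subject performs better than chance.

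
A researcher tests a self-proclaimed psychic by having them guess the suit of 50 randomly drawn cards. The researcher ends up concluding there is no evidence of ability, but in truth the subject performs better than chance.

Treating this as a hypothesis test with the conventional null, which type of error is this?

Type II error

The null hypothesis here is that the subject is guessing at random (p = 1/4).
'Concluding there is no evidence of ability' corresponds to failing to reject H₀.
H₀ was not rejected but H₀ is false — a Type II error (false negative).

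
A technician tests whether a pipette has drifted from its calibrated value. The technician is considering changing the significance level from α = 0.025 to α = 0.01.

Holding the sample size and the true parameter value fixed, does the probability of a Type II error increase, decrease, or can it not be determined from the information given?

It increases.

Lowering α raises the bar for rejection; under Ha, the test now fails to reject on outcomes it previously would have rejected.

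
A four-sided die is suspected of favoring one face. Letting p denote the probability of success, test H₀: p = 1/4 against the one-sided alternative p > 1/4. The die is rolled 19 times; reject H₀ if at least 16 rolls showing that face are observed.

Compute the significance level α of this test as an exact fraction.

α = P(reject H₀ | H₀ true) = P(Y ≥ 16 | p = 1/4), with Y ~ Binomial(19, 1/4).
Summing C(19,j)(1/4)^j(3/4)^{19−j} for j = 16,…,19 gives 1735/17179869184.

1735/17179869184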